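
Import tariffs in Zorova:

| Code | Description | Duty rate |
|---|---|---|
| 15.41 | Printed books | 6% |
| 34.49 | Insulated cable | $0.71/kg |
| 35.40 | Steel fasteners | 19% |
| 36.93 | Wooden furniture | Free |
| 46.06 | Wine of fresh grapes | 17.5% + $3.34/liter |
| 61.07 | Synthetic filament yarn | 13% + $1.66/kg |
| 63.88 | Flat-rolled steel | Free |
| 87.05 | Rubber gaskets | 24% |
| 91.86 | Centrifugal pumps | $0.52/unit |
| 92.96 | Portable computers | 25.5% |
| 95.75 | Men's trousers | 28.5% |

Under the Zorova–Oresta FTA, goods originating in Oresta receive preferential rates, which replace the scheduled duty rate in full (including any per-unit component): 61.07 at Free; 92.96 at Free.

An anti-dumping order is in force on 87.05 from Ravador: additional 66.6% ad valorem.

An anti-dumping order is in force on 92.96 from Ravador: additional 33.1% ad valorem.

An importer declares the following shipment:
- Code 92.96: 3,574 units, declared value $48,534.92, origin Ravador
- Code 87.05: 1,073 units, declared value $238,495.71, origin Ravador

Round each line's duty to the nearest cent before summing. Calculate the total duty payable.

$244,518.57

Line 1 (92.96, Ravador, 3,574 units, $48,534.92):
Base rate for 92.96 is 25.5%.
92.96 has an FTA preferential rate, but origin Ravador is not Oresta; base rate stands.
Additional duty on 92.96 from Ravador: +33.1%. Applied ad valorem rate: 25.5% + 33.1% = 58.6%.
Duty = $48,534.92 × 58.6% = $28,441.46.
Line 2 (87.05, Ravador, 1,073 units, $238,495.71):
Base rate for 87.05 is 24%.
Additional duty on 87.05 from Ravador: +66.6%. Applied ad valorem rate: 24% + 66.6% = 90.6%.
Duty = $238,495.71 × 90.6% = $216,077.11.
Total = $28,441.46 + $216,077.11 = $244,518.57.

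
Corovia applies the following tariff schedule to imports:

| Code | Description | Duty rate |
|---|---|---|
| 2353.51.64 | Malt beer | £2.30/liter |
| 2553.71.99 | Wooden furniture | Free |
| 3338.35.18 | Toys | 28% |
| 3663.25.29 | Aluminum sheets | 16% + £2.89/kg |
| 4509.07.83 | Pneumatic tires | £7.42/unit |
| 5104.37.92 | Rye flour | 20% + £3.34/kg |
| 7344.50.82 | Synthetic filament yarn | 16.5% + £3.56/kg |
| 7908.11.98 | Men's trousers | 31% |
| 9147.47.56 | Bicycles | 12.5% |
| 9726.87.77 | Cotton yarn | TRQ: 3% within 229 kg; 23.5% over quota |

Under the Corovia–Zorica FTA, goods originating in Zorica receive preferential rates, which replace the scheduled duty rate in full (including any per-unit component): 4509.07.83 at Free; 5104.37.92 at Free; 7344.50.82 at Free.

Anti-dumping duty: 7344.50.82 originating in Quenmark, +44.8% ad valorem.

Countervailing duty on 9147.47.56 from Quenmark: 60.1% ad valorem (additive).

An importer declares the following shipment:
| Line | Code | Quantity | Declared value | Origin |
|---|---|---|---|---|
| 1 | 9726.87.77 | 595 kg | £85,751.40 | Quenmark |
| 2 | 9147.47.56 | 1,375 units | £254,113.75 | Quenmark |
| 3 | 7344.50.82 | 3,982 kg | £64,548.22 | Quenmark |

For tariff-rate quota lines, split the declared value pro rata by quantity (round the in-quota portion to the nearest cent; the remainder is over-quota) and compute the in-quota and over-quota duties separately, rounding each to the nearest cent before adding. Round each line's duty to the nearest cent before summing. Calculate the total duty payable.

Line 1 (9726.87.77, Quenmark, 595 kg, £85,751.40):
Code 9726.87.77 is under a tariff-rate quota (threshold 229 kg). In-quota: 229 kg at 3%; over-quota: 366 kg at 23.5%.
Pro-rata value split: in-quota = £85,751.40 × 229/595 = £33,003.48; over-quota = £85,751.40 − £33,003.48 = £52,747.92.
In-quota duty = £33,003.48 × 3% = £990.10. Over-quota duty = £52,747.92 × 23.5% = £12,395.76.
Line duty = £990.10 + £12,395.76 = £13,385.86.
Line 2 (9147.47.56, Quenmark, 1,375 units, £254,113.75):
Base rate for 9147.47.56 is 12.5%.
Additional duty on 9147.47.56 from Quenmark: +60.1%. Applied ad valorem rate: 12.5% + 60.1% = 72.6%.
Duty = £254,113.75 × 72.6% = £184,486.58.
Line 3 (7344.50.82, Quenmark, 3,982 kg, £64,548.22):
Base rate for 7344.50.82 is 16.5% + £3.56/kg.
7344.50.82 has an FTA preferential rate, but origin Quenmark is not Zorica; base rate stands.
Additional duty on 7344.50.82 from Quenmark: +44.8%. Applied ad valorem rate: 16.5% + 44.8% = 61.3%.
Duty = £64,548.22 × 61.3% + 3,982 × £3.56 = £53,743.98.
Total = £13,385.86 + £184,486.58 + £53,743.98 = £251,616.42.

£251,616.42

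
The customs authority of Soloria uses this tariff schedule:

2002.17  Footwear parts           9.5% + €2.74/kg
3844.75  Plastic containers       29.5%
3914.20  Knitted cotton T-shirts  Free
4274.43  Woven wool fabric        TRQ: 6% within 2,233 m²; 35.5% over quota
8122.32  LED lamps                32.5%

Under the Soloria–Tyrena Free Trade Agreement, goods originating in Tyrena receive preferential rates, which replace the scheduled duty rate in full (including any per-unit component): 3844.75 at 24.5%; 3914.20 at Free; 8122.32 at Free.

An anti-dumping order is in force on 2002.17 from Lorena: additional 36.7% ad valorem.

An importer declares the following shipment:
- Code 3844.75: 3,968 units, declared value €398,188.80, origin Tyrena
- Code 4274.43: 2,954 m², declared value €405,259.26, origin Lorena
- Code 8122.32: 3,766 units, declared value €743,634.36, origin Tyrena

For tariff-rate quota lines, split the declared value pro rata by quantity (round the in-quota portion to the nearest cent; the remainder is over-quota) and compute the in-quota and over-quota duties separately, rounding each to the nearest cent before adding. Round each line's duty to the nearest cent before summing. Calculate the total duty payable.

Line 1 (3844.75, Tyrena, 3,968 units, €398,188.80):
Base rate for 3844.75 is 29.5%.
Origin Tyrena qualifies under the Soloria–Tyrena agreement and 3844.75 is covered: preferential rate 24.5% applies instead.
Duty = €398,188.80 × 24.5% = €97,556.26.
Line 2 (4274.43, Lorena, 2,954 m², €405,259.26):
Code 4274.43 is under a tariff-rate quota (threshold 2,233 m²). In-quota: 2,233 m² at 6%; over-quota: 721 m² at 35.5%.
Pro-rata value split: in-quota = €405,259.26 × 2,233/2,954 = €306,345.27; over-quota = €405,259.26 − €306,345.27 = €98,913.99.
In-quota duty = €306,345.27 × 6% = €18,380.72. Over-quota duty = €98,913.99 × 35.5% = €35,114.47.
Line duty = €18,380.72 + €35,114.47 = €53,495.19.
Line 3 (8122.32, Tyrena, 3,766 units, €743,634.36):
Base rate for 8122.32 is 32.5%.
Origin Tyrena qualifies under the Soloria–Tyrena agreement and 8122.32 is covered: preferential rate Free applies instead.
Duty = €743,634.36 × 0% = €0.00.
Total = €97,556.26 + €53,495.19 + €0.00 = €151,051.45.

€151,051.45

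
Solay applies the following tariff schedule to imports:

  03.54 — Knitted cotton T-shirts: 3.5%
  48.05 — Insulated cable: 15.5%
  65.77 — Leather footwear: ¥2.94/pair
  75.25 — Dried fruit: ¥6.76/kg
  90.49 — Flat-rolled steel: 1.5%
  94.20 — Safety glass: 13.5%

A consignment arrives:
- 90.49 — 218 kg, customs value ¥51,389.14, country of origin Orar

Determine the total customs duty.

¥770.84

Line 1 (90.49, Orar, 218 kg, ¥51,389.14):
Base rate for 90.49 is 1.5%.
Duty = ¥51,389.14 × 1.5% = ¥770.84.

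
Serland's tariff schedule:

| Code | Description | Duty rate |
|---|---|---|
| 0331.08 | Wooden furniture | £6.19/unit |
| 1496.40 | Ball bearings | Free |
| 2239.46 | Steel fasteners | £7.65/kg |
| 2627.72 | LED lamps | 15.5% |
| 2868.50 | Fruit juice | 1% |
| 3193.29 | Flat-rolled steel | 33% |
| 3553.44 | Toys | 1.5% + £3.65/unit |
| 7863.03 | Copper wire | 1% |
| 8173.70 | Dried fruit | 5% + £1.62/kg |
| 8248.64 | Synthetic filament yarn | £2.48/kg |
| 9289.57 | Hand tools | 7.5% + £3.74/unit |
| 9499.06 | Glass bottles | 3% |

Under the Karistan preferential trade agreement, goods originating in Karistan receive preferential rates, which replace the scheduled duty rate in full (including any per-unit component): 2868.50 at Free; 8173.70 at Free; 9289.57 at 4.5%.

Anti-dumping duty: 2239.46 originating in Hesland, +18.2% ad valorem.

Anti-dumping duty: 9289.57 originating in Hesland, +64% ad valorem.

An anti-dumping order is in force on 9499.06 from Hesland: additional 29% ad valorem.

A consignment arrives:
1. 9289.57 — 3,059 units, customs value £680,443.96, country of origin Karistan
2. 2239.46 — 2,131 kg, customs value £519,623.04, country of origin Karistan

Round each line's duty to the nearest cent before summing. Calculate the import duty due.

£46,922.13

Line 1 (9289.57, Karistan, 3,059 units, £680,443.96):
Base rate for 9289.57 is 7.5% + £3.74/unit.
Origin Karistan qualifies under the Serland–Karistan agreement and 9289.57 is covered: preferential rate 4.5% applies instead.
The additional-duty order on 9289.57 targets Hesland, not Karistan; it does not apply.
Duty = £680,443.96 × 4.5% = £30,619.98.
Line 2 (2239.46, Karistan, 2,131 kg, £519,623.04):
Base rate for 2239.46 is £7.65/kg.
Origin Karistan is the FTA partner but 2239.46 is not on the preference list; base rate stands.
The additional-duty order on 2239.46 targets Hesland, not Karistan; it does not apply.
Duty = 2,131 × £7.65 = £16,302.15.
Total = £30,619.98 + £16,302.15 = £46,922.13.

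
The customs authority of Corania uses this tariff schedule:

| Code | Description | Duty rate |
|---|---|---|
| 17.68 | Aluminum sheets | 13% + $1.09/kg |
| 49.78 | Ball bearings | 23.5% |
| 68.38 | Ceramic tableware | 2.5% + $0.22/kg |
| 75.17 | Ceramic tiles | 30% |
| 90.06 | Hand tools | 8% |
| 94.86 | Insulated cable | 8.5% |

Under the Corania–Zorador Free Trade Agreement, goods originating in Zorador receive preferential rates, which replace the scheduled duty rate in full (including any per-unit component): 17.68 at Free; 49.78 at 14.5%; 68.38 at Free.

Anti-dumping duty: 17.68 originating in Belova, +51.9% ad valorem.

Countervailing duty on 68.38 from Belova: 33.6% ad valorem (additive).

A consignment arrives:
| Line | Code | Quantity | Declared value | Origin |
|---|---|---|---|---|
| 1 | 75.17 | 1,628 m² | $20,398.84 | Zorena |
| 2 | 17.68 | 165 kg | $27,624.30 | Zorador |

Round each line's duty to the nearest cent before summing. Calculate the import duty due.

$6,119.65

Line 1 (75.17, Zorena, 1,628 m², $20,398.84):
Base rate for 75.17 is 30%.
Duty = $20,398.84 × 30% = $6,119.65.
Line 2 (17.68, Zorador, 165 kg, $27,624.30):
Base rate for 17.68 is 13% + $1.09/kg.
Origin Zorador qualifies under the Corania–Zorador agreement and 17.68 is covered: preferential rate Free applies instead.
The additional-duty order on 17.68 targets Belova, not Zorador; it does not apply.
Duty = $27,624.30 × 0% = $0.00.
Total = $6,119.65 + $0.00 = $6,119.65.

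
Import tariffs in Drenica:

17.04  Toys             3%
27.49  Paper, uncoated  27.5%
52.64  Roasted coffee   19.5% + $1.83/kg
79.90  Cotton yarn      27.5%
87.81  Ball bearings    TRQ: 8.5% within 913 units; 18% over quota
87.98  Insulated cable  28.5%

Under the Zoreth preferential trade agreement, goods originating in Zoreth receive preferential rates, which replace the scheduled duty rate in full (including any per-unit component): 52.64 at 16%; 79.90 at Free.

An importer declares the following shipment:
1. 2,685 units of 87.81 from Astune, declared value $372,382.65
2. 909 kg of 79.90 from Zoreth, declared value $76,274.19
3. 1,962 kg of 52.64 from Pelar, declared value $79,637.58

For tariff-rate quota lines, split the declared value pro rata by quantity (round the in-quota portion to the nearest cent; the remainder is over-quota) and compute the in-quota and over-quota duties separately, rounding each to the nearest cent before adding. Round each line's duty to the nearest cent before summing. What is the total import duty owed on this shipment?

$74,119.39

Line 1 (87.81, Astune, 2,685 units, $372,382.65):
Code 87.81 is under a tariff-rate quota (threshold 913 units). In-quota: 913 units at 8.5%; over-quota: 1,772 units at 18%.
Pro-rata value split: in-quota = $372,382.65 × 913/2,685 = $126,623.97; over-quota = $372,382.65 − $126,623.97 = $245,758.68.
In-quota duty = $126,623.97 × 8.5% = $10,763.04. Over-quota duty = $245,758.68 × 18% = $44,236.56.
Line duty = $10,763.04 + $44,236.56 = $54,999.60.
Line 2 (79.90, Zoreth, 909 kg, $76,274.19):
Base rate for 79.90 is 27.5%.
Origin Zoreth qualifies under the Drenica–Zoreth agreement and 79.90 is covered: preferential rate Free applies instead.
Duty = $76,274.19 × 0% = $0.00.
Line 3 (52.64, Pelar, 1,962 kg, $79,637.58):
Base rate for 52.64 is 19.5% + $1.83/kg.
52.64 has an FTA preferential rate, but origin Pelar is not Zoreth; base rate stands.
Duty = $79,637.58 × 19.5% + 1,962 × $1.83 = $19,119.79.
Total = $54,999.60 + $0.00 + $19,119.79 = $74,119.39.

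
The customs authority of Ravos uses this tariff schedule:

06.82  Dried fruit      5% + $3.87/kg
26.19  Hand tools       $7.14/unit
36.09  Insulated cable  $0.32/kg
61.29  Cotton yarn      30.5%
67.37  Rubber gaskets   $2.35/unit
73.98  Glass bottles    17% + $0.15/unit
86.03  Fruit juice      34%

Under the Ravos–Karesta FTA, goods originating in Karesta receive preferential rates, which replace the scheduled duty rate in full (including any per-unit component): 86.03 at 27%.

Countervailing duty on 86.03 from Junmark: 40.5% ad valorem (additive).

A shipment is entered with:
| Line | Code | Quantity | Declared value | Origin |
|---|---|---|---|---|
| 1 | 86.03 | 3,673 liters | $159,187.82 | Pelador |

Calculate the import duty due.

Line 1 (86.03, Pelador, 3,673 liters, $159,187.82):
Base rate for 86.03 is 34%.
86.03 has an FTA preferential rate, but origin Pelador is not Karesta; base rate stands.
The additional-duty order on 86.03 targets Junmark, not Pelador; it does not apply.
Duty = $159,187.82 × 34% = $54,123.86.

$54,123.86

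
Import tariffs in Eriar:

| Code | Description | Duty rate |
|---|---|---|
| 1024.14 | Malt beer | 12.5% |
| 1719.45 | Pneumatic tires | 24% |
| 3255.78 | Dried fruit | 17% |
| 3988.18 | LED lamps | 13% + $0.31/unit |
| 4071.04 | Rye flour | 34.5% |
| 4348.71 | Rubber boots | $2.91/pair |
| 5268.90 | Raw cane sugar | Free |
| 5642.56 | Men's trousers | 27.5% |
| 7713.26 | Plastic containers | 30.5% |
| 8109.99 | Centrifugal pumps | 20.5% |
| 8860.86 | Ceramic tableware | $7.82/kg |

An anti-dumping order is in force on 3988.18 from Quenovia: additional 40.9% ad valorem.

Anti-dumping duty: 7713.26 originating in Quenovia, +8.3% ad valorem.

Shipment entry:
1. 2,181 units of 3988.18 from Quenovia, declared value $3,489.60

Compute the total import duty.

Line 1 (3988.18, Quenovia, 2,181 units, $3,489.60):
Base rate for 3988.18 is 13% + $0.31/unit.
Additional duty on 3988.18 from Quenovia: +40.9%. Applied ad valorem rate: 13% + 40.9% = 53.9%.
Duty = $3,489.60 × 53.9% + 2,181 × $0.31 = $2,557.00.

$2,557.00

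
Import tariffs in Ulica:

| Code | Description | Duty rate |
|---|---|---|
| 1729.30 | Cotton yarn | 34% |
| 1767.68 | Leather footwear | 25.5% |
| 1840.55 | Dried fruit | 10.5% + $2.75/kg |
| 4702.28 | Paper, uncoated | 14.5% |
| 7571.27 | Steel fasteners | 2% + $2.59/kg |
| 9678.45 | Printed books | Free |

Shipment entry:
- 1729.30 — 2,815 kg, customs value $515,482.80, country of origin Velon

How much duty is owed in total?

Line 1 (1729.30, Velon, 2,815 kg, $515,482.80):
Base rate for 1729.30 is 34%.
Duty = $515,482.80 × 34% = $175,264.15.

$175,264.15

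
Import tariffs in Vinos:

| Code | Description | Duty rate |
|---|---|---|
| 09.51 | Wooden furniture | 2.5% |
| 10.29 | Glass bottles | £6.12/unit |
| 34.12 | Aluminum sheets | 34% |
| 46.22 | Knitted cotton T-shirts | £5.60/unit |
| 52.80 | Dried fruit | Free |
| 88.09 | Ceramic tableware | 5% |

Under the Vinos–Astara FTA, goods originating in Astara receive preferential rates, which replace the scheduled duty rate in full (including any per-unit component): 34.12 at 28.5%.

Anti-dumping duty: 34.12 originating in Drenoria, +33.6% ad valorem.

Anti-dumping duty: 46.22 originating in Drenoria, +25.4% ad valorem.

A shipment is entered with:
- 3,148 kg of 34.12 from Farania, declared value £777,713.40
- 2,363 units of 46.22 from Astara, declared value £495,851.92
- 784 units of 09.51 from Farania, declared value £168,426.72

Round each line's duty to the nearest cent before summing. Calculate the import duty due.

£281,866.03

Line 1 (34.12, Farania, 3,148 kg, £777,713.40):
Base rate for 34.12 is 34%.
34.12 has an FTA preferential rate, but origin Farania is not Astara; base rate stands.
The additional-duty order on 34.12 targets Drenoria, not Farania; it does not apply.
Duty = £777,713.40 × 34% = £264,422.56.
Line 2 (46.22, Astara, 2,363 units, £495,851.92):
Base rate for 46.22 is £5.60/unit.
Origin Astara is the FTA partner but 46.22 is not on the preference list; base rate stands.
The additional-duty order on 46.22 targets Drenoria, not Astara; it does not apply.
Duty = 2,363 × £5.60 = £13,232.80.
Line 3 (09.51, Farania, 784 units, £168,426.72):
Base rate for 09.51 is 2.5%.
Duty = £168,426.72 × 2.5% = £4,210.67.
Total = £264,422.56 + £13,232.80 + £4,210.67 = £281,866.03.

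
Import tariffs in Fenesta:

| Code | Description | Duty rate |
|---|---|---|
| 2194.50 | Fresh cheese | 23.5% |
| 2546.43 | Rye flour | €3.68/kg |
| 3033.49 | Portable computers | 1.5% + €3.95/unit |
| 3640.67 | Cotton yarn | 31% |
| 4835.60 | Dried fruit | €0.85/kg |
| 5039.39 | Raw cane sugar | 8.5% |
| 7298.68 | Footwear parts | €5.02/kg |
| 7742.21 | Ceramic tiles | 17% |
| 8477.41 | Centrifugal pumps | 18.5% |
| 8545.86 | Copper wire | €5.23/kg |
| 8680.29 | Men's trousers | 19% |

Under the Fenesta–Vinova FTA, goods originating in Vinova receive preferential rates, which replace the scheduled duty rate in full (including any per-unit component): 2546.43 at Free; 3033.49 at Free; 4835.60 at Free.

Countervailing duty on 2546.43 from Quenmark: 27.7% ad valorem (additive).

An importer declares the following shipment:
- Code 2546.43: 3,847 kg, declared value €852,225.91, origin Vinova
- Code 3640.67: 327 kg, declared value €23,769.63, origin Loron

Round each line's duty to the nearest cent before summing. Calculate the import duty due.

Line 1 (2546.43, Vinova, 3,847 kg, €852,225.91):
Base rate for 2546.43 is €3.68/kg.
Origin Vinova qualifies under the Fenesta–Vinova agreement and 2546.43 is covered: preferential rate Free applies instead.
The additional-duty order on 2546.43 targets Quenmark, not Vinova; it does not apply.
Duty = €852,225.91 × 0% = €0.00.
Line 2 (3640.67, Loron, 327 kg, €23,769.63):
Base rate for 3640.67 is 31%.
Duty = €23,769.63 × 31% = €7,368.59.
Total = €0.00 + €7,368.59 = €7,368.59.

€7,368.59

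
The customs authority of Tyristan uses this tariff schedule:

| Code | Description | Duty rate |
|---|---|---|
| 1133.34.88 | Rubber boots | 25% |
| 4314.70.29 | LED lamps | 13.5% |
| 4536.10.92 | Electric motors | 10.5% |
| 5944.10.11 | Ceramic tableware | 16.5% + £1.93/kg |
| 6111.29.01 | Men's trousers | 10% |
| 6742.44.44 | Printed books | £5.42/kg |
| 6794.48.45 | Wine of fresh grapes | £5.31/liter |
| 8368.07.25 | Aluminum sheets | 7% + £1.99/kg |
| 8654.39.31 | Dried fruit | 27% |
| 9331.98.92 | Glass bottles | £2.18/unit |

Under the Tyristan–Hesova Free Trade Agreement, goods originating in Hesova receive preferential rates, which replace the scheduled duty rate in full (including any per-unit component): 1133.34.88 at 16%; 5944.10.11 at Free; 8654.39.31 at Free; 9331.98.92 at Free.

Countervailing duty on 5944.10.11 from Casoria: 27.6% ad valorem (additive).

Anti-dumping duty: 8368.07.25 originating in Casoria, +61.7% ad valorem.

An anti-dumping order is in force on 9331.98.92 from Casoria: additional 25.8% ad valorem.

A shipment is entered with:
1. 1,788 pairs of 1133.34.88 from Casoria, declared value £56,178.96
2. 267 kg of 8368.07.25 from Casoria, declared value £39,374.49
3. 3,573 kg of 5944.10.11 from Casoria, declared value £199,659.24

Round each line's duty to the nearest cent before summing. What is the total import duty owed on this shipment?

Line 1 (1133.34.88, Casoria, 1,788 pairs, £56,178.96):
Base rate for 1133.34.88 is 25%.
1133.34.88 has an FTA preferential rate, but origin Casoria is not Hesova; base rate stands.
Duty = £56,178.96 × 25% = £14,044.74.
Line 2 (8368.07.25, Casoria, 267 kg, £39,374.49):
Base rate for 8368.07.25 is 7% + £1.99/kg.
Additional duty on 8368.07.25 from Casoria: +61.7%. Applied ad valorem rate: 7% + 61.7% = 68.7%.
Duty = £39,374.49 × 68.7% + 267 × £1.99 = £27,581.60.
Line 3 (5944.10.11, Casoria, 3,573 kg, £199,659.24):
Base rate for 5944.10.11 is 16.5% + £1.93/kg.
5944.10.11 has an FTA preferential rate, but origin Casoria is not Hesova; base rate stands.
Additional duty on 5944.10.11 from Casoria: +27.6%. Applied ad valorem rate: 16.5% + 27.6% = 44.1%.
Duty = £199,659.24 × 44.1% + 3,573 × £1.93 = £94,945.61.
Total = £14,044.74 + £27,581.60 + £94,945.61 = £136,571.95.

£136,571.95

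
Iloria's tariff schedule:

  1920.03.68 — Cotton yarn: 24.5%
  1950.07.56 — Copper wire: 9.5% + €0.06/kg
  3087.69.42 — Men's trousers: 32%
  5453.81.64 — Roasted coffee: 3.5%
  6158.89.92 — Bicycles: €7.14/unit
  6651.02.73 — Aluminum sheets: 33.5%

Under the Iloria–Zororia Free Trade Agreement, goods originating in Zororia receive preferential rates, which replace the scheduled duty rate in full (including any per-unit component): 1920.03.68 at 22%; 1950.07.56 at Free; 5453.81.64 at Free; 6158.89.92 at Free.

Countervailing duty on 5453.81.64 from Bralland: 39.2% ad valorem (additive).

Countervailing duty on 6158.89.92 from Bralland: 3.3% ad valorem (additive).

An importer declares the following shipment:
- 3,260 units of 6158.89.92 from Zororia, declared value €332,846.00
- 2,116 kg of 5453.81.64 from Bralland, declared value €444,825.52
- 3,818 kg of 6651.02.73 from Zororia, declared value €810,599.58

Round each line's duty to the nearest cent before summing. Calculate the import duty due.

Line 1 (6158.89.92, Zororia, 3,260 units, €332,846.00):
Base rate for 6158.89.92 is €7.14/unit.
Origin Zororia qualifies under the Iloria–Zororia agreement and 6158.89.92 is covered: preferential rate Free applies instead.
The additional-duty order on 6158.89.92 targets Bralland, not Zororia; it does not apply.
Duty = €332,846.00 × 0% = €0.00.
Line 2 (5453.81.64, Bralland, 2,116 kg, €444,825.52):
Base rate for 5453.81.64 is 3.5%.
5453.81.64 has an FTA preferential rate, but origin Bralland is not Zororia; base rate stands.
Additional duty on 5453.81.64 from Bralland: +39.2%. Applied ad valorem rate: 3.5% + 39.2% = 42.7%.
Duty = €444,825.52 × 42.7% = €189,940.50.
Line 3 (6651.02.73, Zororia, 3,818 kg, €810,599.58):
Base rate for 6651.02.73 is 33.5%.
Origin Zororia is the FTA partner but 6651.02.73 is not on the preference list; base rate stands.
Duty = €810,599.58 × 33.5% = €271,550.86.
Total = €0.00 + €189,940.50 + €271,550.86 = €461,491.36.

€461,491.36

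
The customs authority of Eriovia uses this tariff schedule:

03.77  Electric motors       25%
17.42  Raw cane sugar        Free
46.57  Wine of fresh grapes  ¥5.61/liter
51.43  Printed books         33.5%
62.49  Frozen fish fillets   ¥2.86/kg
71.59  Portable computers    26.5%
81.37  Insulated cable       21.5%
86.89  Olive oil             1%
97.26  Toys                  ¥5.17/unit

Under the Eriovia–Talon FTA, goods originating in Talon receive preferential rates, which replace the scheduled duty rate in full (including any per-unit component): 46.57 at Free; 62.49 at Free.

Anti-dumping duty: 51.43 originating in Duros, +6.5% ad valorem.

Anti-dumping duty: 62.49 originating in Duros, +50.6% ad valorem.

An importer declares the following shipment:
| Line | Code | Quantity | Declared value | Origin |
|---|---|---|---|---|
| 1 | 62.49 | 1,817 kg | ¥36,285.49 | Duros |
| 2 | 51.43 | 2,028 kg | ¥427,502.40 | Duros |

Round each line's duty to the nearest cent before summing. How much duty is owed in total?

¥194,558.04

Line 1 (62.49, Duros, 1,817 kg, ¥36,285.49):
Base rate for 62.49 is ¥2.86/kg.
62.49 has an FTA preferential rate, but origin Duros is not Talon; base rate stands.
Additional duty on 62.49 from Duros: +50.6% ad valorem. Applied ad valorem rate = 50.6%.
Duty = ¥36,285.49 × 50.6% + 1,817 × ¥2.86 = ¥23,557.08.
Line 2 (51.43, Duros, 2,028 kg, ¥427,502.40):
Base rate for 51.43 is 33.5%.
Additional duty on 51.43 from Duros: +6.5%. Applied ad valorem rate: 33.5% + 6.5% = 40%.
Duty = ¥427,502.40 × 40% = ¥171,000.96.
Total = ¥23,557.08 + ¥171,000.96 = ¥194,558.04.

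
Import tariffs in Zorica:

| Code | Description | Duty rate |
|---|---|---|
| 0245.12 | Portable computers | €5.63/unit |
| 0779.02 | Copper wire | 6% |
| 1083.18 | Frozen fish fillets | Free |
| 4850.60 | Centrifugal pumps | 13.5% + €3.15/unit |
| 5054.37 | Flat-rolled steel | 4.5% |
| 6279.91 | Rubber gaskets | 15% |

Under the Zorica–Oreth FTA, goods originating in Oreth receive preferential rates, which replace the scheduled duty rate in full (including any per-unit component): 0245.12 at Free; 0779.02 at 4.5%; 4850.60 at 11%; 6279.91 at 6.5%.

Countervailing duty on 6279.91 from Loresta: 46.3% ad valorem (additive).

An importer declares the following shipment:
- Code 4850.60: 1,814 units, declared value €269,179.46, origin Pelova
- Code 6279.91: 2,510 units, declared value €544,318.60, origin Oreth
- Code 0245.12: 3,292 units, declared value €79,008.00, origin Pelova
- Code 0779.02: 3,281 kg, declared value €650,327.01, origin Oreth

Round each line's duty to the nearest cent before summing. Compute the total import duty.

Line 1 (4850.60, Pelova, 1,814 units, €269,179.46):
Base rate for 4850.60 is 13.5% + €3.15/unit.
4850.60 has an FTA preferential rate, but origin Pelova is not Oreth; base rate stands.
Duty = €269,179.46 × 13.5% + 1,814 × €3.15 = €42,053.33.
Line 2 (6279.91, Oreth, 2,510 units, €544,318.60):
Base rate for 6279.91 is 15%.
Origin Oreth qualifies under the Zorica–Oreth agreement and 6279.91 is covered: preferential rate 6.5% applies instead.
The additional-duty order on 6279.91 targets Loresta, not Oreth; it does not apply.
Duty = €544,318.60 × 6.5% = €35,380.71.
Line 3 (0245.12, Pelova, 3,292 units, €79,008.00):
Base rate for 0245.12 is €5.63/unit.
0245.12 has an FTA preferential rate, but origin Pelova is not Oreth; base rate stands.
Duty = 3,292 × €5.63 = €18,533.96.
Line 4 (0779.02, Oreth, 3,281 kg, €650,327.01):
Base rate for 0779.02 is 6%.
Origin Oreth qualifies under the Zorica–Oreth agreement and 0779.02 is covered: preferential rate 4.5% applies instead.
Duty = €650,327.01 × 4.5% = €29,264.72.
Total = €42,053.33 + €35,380.71 + €18,533.96 + €29,264.72 = €125,232.72.

€125,232.72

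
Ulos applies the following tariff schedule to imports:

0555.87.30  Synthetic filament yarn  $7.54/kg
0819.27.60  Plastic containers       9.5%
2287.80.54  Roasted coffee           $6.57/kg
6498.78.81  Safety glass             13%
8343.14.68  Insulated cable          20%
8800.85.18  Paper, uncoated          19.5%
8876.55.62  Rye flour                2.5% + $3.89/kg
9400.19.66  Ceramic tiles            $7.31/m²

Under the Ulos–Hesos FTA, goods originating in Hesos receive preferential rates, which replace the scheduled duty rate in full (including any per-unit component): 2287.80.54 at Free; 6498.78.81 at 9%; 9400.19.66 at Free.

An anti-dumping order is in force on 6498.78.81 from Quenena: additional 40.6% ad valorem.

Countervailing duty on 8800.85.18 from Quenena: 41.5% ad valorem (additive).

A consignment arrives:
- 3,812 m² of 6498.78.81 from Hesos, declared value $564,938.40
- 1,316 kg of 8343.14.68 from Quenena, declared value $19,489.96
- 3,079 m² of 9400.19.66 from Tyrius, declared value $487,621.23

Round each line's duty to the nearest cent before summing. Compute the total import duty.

$77,249.94

Line 1 (6498.78.81, Hesos, 3,812 m², $564,938.40):
Base rate for 6498.78.81 is 13%.
Origin Hesos qualifies under the Ulos–Hesos agreement and 6498.78.81 is covered: preferential rate 9% applies instead.
The additional-duty order on 6498.78.81 targets Quenena, not Hesos; it does not apply.
Duty = $564,938.40 × 9% = $50,844.46.
Line 2 (8343.14.68, Quenena, 1,316 kg, $19,489.96):
Base rate for 8343.14.68 is 20%.
Duty = $19,489.96 × 20% = $3,897.99.
Line 3 (9400.19.66, Tyrius, 3,079 m², $487,621.23):
Base rate for 9400.19.66 is $7.31/m².
9400.19.66 has an FTA preferential rate, but origin Tyrius is not Hesos; base rate stands.
Duty = 3,079 × $7.31 = $22,507.49.
Total = $50,844.46 + $3,897.99 + $22,507.49 = $77,249.94.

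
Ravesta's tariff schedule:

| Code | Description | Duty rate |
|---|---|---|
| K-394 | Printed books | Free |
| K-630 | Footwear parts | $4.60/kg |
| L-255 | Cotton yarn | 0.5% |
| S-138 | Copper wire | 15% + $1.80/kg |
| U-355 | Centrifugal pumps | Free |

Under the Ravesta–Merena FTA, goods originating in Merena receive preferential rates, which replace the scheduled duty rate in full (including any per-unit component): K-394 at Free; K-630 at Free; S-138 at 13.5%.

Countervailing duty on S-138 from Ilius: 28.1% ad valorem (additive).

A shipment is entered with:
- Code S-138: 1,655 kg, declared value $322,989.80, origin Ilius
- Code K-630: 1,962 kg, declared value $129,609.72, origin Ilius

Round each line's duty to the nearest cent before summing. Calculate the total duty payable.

Line 1 (S-138, Ilius, 1,655 kg, $322,989.80):
Base rate for S-138 is 15% + $1.80/kg.
S-138 has an FTA preferential rate, but origin Ilius is not Merena; base rate stands.
Additional duty on S-138 from Ilius: +28.1%. Applied ad valorem rate: 15% + 28.1% = 43.1%.
Duty = $322,989.80 × 43.1% + 1,655 × $1.80 = $142,187.60.
Line 2 (K-630, Ilius, 1,962 kg, $129,609.72):
Base rate for K-630 is $4.60/kg.
K-630 has an FTA preferential rate, but origin Ilius is not Merena; base rate stands.
Duty = 1,962 × $4.60 = $9,025.20.
Total = $142,187.60 + $9,025.20 = $151,212.80.

$151,212.80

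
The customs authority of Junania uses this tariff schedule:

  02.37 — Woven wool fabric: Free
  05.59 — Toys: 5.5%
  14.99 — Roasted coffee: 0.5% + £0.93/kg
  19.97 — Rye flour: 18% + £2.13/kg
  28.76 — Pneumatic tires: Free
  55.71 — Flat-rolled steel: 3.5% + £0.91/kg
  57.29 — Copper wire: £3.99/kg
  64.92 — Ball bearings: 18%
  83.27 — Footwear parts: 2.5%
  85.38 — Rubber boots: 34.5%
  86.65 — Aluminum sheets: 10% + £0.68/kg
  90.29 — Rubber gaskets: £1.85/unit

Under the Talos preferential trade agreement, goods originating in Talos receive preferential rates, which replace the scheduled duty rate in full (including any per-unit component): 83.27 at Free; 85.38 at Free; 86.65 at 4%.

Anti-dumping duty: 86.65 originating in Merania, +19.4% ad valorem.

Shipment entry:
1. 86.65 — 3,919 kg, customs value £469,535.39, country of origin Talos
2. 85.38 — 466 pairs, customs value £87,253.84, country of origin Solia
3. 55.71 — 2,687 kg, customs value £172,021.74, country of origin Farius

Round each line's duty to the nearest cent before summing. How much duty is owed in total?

Line 1 (86.65, Talos, 3,919 kg, £469,535.39):
Base rate for 86.65 is 10% + £0.68/kg.
Origin Talos qualifies under the Junania–Talos agreement and 86.65 is covered: preferential rate 4% applies instead.
The additional-duty order on 86.65 targets Merania, not Talos; it does not apply.
Duty = £469,535.39 × 4% = £18,781.42.
Line 2 (85.38, Solia, 466 pairs, £87,253.84):
Base rate for 85.38 is 34.5%.
85.38 has an FTA preferential rate, but origin Solia is not Talos; base rate stands.
Duty = £87,253.84 × 34.5% = £30,102.57.
Line 3 (55.71, Farius, 2,687 kg, £172,021.74):
Base rate for 55.71 is 3.5% + £0.91/kg.
Duty = £172,021.74 × 3.5% + 2,687 × £0.91 = £8,465.93.
Total = £18,781.42 + £30,102.57 + £8,465.93 = £57,349.92.

£57,349.92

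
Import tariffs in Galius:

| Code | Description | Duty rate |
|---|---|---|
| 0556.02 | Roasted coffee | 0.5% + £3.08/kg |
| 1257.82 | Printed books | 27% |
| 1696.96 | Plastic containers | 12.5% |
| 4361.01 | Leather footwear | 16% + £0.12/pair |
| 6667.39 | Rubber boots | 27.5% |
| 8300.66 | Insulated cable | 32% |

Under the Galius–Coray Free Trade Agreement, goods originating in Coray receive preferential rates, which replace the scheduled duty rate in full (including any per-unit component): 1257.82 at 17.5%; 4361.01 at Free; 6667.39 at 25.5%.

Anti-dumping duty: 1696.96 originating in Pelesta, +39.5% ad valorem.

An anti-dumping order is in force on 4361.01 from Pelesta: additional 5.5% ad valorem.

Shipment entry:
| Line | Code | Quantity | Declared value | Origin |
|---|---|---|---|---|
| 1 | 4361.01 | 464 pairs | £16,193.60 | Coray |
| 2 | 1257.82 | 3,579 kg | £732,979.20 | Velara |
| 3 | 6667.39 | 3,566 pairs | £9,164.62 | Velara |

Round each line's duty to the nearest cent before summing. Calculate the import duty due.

Line 1 (4361.01, Coray, 464 pairs, £16,193.60):
Base rate for 4361.01 is 16% + £0.12/pair.
Origin Coray qualifies under the Galius–Coray agreement and 4361.01 is covered: preferential rate Free applies instead.
The additional-duty order on 4361.01 targets Pelesta, not Coray; it does not apply.
Duty = £16,193.60 × 0% = £0.00.
Line 2 (1257.82, Velara, 3,579 kg, £732,979.20):
Base rate for 1257.82 is 27%.
1257.82 has an FTA preferential rate, but origin Velara is not Coray; base rate stands.
Duty = £732,979.20 × 27% = £197,904.38.
Line 3 (6667.39, Velara, 3,566 pairs, £9,164.62):
Base rate for 6667.39 is 27.5%.
6667.39 has an FTA preferential rate, but origin Velara is not Coray; base rate stands.
Duty = £9,164.62 × 27.5% = £2,520.27.
Total = £0.00 + £197,904.38 + £2,520.27 = £200,424.65.

£200,424.65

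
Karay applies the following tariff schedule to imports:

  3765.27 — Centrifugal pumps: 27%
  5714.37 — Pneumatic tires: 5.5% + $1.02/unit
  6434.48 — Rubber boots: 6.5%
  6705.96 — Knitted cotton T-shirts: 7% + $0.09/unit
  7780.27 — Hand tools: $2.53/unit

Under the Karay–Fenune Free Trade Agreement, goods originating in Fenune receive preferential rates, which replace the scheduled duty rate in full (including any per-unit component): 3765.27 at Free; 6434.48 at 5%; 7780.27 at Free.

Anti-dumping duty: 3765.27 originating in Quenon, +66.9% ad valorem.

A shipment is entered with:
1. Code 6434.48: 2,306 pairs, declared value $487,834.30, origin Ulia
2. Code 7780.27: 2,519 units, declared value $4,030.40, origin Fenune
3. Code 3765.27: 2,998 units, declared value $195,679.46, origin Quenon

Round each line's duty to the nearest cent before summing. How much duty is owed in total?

Line 1 (6434.48, Ulia, 2,306 pairs, $487,834.30):
Base rate for 6434.48 is 6.5%.
6434.48 has an FTA preferential rate, but origin Ulia is not Fenune; base rate stands.
Duty = $487,834.30 × 6.5% = $31,709.23.
Line 2 (7780.27, Fenune, 2,519 units, $4,030.40):
Base rate for 7780.27 is $2.53/unit.
Origin Fenune qualifies under the Karay–Fenune agreement and 7780.27 is covered: preferential rate Free applies instead.
Duty = $4,030.40 × 0% = $0.00.
Line 3 (3765.27, Quenon, 2,998 units, $195,679.46):
Base rate for 3765.27 is 27%.
3765.27 has an FTA preferential rate, but origin Quenon is not Fenune; base rate stands.
Additional duty on 3765.27 from Quenon: +66.9%. Applied ad valorem rate: 27% + 66.9% = 93.9%.
Duty = $195,679.46 × 93.9% = $183,743.01.
Total = $31,709.23 + $0.00 + $183,743.01 = $215,452.24.

$215,452.24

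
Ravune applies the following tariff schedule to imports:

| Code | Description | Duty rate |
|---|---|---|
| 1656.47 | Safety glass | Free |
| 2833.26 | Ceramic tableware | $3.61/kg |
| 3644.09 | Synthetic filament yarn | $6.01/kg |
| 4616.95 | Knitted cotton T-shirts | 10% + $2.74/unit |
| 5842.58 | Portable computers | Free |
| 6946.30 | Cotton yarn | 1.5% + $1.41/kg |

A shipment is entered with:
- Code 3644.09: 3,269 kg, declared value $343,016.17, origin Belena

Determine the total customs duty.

$19,646.69

Line 1 (3644.09, Belena, 3,269 kg, $343,016.17):
Base rate for 3644.09 is $6.01/kg.
Duty = 3,269 × $6.01 = $19,646.69.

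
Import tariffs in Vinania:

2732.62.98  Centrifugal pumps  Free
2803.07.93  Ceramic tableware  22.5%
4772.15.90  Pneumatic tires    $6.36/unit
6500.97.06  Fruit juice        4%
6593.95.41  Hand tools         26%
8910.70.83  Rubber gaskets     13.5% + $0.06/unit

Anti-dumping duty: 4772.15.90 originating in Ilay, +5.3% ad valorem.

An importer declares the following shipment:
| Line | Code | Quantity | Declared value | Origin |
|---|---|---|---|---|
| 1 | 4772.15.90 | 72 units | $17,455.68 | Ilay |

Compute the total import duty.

$1,383.07

Line 1 (4772.15.90, Ilay, 72 units, $17,455.68):
Base rate for 4772.15.90 is $6.36/unit.
Additional duty on 4772.15.90 from Ilay: +5.3% ad valorem. Applied ad valorem rate = 5.3%.
Duty = $17,455.68 × 5.3% + 72 × $6.36 = $1,383.07.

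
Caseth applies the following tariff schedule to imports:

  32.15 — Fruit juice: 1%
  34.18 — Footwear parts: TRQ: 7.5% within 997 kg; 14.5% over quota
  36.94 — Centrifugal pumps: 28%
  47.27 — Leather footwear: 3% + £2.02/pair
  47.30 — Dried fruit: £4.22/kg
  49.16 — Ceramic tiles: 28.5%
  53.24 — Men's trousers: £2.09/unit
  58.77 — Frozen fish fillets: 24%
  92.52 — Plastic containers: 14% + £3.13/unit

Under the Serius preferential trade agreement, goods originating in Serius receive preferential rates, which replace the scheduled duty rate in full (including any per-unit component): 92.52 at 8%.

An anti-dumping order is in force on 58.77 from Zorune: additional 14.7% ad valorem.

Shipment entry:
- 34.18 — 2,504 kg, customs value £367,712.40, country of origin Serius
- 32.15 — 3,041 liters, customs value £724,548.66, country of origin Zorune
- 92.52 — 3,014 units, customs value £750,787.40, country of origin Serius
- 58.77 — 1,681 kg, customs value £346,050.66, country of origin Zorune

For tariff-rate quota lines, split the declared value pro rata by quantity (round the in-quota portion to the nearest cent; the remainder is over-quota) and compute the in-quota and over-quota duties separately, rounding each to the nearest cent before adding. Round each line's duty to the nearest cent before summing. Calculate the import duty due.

£244,299.73

Line 1 (34.18, Serius, 2,504 kg, £367,712.40):
Code 34.18 is under a tariff-rate quota (threshold 997 kg). In-quota: 997 kg at 7.5%; over-quota: 1,507 kg at 14.5%.
Pro-rata value split: in-quota = £367,712.40 × 997/2,504 = £146,409.45; over-quota = £367,712.40 − £146,409.45 = £221,302.95.
In-quota duty = £146,409.45 × 7.5% = £10,980.71. Over-quota duty = £221,302.95 × 14.5% = £32,088.93.
Line duty = £10,980.71 + £32,088.93 = £43,069.64.
Line 2 (32.15, Zorune, 3,041 liters, £724,548.66):
Base rate for 32.15 is 1%.
Duty = £724,548.66 × 1% = £7,245.49.
Line 3 (92.52, Serius, 3,014 units, £750,787.40):
Base rate for 92.52 is 14% + £3.13/unit.
Origin Serius qualifies under the Caseth–Serius agreement and 92.52 is covered: preferential rate 8% applies instead.
Duty = £750,787.40 × 8% = £60,062.99.
Line 4 (58.77, Zorune, 1,681 kg, £346,050.66):
Base rate for 58.77 is 24%.
Additional duty on 58.77 from Zorune: +14.7%. Applied ad valorem rate: 24% + 14.7% = 38.7%.
Duty = £346,050.66 × 38.7% = £133,921.61.
Total = £43,069.64 + £7,245.49 + £60,062.99 + £133,921.61 = £244,299.73.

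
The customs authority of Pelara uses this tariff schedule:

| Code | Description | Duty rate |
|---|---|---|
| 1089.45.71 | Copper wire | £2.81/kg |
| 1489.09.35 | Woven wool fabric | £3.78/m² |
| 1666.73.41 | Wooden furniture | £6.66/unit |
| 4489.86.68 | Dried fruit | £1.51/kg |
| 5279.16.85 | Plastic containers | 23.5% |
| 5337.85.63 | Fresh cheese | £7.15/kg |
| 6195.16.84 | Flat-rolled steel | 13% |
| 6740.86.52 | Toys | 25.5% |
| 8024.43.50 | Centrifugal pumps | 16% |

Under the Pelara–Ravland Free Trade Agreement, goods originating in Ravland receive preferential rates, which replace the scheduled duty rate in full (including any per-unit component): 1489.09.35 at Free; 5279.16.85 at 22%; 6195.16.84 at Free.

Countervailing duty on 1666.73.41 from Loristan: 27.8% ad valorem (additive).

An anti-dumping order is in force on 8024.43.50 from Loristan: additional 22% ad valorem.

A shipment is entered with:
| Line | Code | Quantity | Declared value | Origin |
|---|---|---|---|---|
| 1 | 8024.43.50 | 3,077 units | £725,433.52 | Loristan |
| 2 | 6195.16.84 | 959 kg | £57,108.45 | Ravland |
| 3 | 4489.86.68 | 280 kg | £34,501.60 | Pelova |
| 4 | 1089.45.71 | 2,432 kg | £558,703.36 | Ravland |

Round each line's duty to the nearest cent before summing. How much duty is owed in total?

£282,921.46

Line 1 (8024.43.50, Loristan, 3,077 units, £725,433.52):
Base rate for 8024.43.50 is 16%.
Additional duty on 8024.43.50 from Loristan: +22%. Applied ad valorem rate: 16% + 22% = 38%.
Duty = £725,433.52 × 38% = £275,664.74.
Line 2 (6195.16.84, Ravland, 959 kg, £57,108.45):
Base rate for 6195.16.84 is 13%.
Origin Ravland qualifies under the Pelara–Ravland agreement and 6195.16.84 is covered: preferential rate Free applies instead.
Duty = £57,108.45 × 0% = £0.00.
Line 3 (4489.86.68, Pelova, 280 kg, £34,501.60):
Base rate for 4489.86.68 is £1.51/kg.
Duty = 280 × £1.51 = £422.80.
Line 4 (1089.45.71, Ravland, 2,432 kg, £558,703.36):
Base rate for 1089.45.71 is £2.81/kg.
Origin Ravland is the FTA partner but 1089.45.71 is not on the preference list; base rate stands.
Duty = 2,432 × £2.81 = £6,833.92.
Total = £275,664.74 + £0.00 + £422.80 + £6,833.92 = £282,921.46.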